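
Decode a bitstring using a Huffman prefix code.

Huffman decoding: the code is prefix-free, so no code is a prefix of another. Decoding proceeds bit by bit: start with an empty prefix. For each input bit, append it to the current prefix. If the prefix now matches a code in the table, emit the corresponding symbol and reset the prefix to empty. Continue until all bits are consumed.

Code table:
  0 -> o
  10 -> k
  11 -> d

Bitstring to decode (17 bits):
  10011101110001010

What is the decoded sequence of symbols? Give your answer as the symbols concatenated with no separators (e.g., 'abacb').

Answer: kodkdkookk

Derivation:
Bit 0: prefix='1' (no match yet)
Bit 1: prefix='10' -> emit 'k', reset
Bit 2: prefix='0' -> emit 'o', reset
Bit 3: prefix='1' (no match yet)
Bit 4: prefix='11' -> emit 'd', reset
Bit 5: prefix='1' (no match yet)
Bit 6: prefix='10' -> emit 'k', reset
Bit 7: prefix='1' (no match yet)
Bit 8: prefix='11' -> emit 'd', reset
Bit 9: prefix='1' (no match yet)
Bit 10: prefix='10' -> emit 'k', reset
Bit 11: prefix='0' -> emit 'o', reset
Bit 12: prefix='0' -> emit 'o', reset
Bit 13: prefix='1' (no match yet)
Bit 14: prefix='10' -> emit 'k', reset
Bit 15: prefix='1' (no match yet)
Bit 16: prefix='10' -> emit 'k', reset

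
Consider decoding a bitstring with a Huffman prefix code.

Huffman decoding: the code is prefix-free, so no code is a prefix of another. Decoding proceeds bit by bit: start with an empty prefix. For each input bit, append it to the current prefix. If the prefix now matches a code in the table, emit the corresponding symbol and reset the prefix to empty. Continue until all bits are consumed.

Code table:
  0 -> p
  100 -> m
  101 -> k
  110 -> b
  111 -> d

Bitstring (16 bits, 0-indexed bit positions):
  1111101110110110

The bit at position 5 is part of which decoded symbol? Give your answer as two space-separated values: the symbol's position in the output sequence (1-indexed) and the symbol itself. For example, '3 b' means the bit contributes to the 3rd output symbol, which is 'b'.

Answer: 2 b

Derivation:
Bit 0: prefix='1' (no match yet)
Bit 1: prefix='11' (no match yet)
Bit 2: prefix='111' -> emit 'd', reset
Bit 3: prefix='1' (no match yet)
Bit 4: prefix='11' (no match yet)
Bit 5: prefix='110' -> emit 'b', reset
Bit 6: prefix='1' (no match yet)
Bit 7: prefix='11' (no match yet)
Bit 8: prefix='111' -> emit 'd', reset
Bit 9: prefix='0' -> emit 'p', reset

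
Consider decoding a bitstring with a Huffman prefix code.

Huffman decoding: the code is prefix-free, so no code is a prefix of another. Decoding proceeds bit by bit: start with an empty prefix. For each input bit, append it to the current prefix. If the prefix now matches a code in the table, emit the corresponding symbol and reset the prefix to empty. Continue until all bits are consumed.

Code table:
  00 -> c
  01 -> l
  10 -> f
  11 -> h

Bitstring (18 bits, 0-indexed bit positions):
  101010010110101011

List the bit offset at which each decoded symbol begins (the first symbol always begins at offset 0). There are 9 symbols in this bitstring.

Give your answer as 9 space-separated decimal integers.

Bit 0: prefix='1' (no match yet)
Bit 1: prefix='10' -> emit 'f', reset
Bit 2: prefix='1' (no match yet)
Bit 3: prefix='10' -> emit 'f', reset
Bit 4: prefix='1' (no match yet)
Bit 5: prefix='10' -> emit 'f', reset
Bit 6: prefix='0' (no match yet)
Bit 7: prefix='01' -> emit 'l', reset
Bit 8: prefix='0' (no match yet)
Bit 9: prefix='01' -> emit 'l', reset
Bit 10: prefix='1' (no match yet)
Bit 11: prefix='10' -> emit 'f', reset
Bit 12: prefix='1' (no match yet)
Bit 13: prefix='10' -> emit 'f', reset
Bit 14: prefix='1' (no match yet)
Bit 15: prefix='10' -> emit 'f', reset
Bit 16: prefix='1' (no match yet)
Bit 17: prefix='11' -> emit 'h', reset

Answer: 0 2 4 6 8 10 12 14 16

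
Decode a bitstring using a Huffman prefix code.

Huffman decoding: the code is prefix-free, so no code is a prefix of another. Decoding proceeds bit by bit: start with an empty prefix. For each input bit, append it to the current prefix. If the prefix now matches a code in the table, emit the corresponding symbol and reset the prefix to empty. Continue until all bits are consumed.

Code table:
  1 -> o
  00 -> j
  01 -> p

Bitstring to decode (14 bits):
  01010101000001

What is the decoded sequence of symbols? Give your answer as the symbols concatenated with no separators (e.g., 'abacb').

Answer: ppppjjp

Derivation:
Bit 0: prefix='0' (no match yet)
Bit 1: prefix='01' -> emit 'p', reset
Bit 2: prefix='0' (no match yet)
Bit 3: prefix='01' -> emit 'p', reset
Bit 4: prefix='0' (no match yet)
Bit 5: prefix='01' -> emit 'p', reset
Bit 6: prefix='0' (no match yet)
Bit 7: prefix='01' -> emit 'p', reset
Bit 8: prefix='0' (no match yet)
Bit 9: prefix='00' -> emit 'j', reset
Bit 10: prefix='0' (no match yet)
Bit 11: prefix='00' -> emit 'j', reset
Bit 12: prefix='0' (no match yet)
Bit 13: prefix='01' -> emit 'p', reset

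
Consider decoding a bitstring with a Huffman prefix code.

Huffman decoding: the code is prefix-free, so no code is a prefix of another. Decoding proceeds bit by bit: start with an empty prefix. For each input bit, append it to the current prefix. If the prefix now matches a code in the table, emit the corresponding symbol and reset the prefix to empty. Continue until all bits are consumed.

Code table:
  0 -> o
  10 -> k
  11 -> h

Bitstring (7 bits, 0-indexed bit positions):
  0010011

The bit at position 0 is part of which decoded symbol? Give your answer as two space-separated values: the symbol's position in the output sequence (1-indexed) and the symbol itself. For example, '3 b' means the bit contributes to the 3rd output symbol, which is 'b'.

Answer: 1 o

Derivation:
Bit 0: prefix='0' -> emit 'o', reset
Bit 1: prefix='0' -> emit 'o', reset
Bit 2: prefix='1' (no match yet)
Bit 3: prefix='10' -> emit 'k', reset
Bit 4: prefix='0' -> emit 'o', reset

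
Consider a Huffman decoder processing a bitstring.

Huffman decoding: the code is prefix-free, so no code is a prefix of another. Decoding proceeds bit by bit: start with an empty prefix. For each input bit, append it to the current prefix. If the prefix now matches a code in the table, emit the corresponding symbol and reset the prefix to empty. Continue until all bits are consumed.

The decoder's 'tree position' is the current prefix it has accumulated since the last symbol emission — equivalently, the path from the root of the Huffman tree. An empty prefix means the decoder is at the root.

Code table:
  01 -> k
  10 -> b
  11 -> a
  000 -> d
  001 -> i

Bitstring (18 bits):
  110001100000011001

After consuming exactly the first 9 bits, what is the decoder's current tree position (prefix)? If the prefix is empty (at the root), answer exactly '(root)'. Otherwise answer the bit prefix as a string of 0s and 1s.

Answer: 00

Derivation:
Bit 0: prefix='1' (no match yet)
Bit 1: prefix='11' -> emit 'a', reset
Bit 2: prefix='0' (no match yet)
Bit 3: prefix='00' (no match yet)
Bit 4: prefix='000' -> emit 'd', reset
Bit 5: prefix='1' (no match yet)
Bit 6: prefix='11' -> emit 'a', reset
Bit 7: prefix='0' (no match yet)
Bit 8: prefix='00' (no match yet)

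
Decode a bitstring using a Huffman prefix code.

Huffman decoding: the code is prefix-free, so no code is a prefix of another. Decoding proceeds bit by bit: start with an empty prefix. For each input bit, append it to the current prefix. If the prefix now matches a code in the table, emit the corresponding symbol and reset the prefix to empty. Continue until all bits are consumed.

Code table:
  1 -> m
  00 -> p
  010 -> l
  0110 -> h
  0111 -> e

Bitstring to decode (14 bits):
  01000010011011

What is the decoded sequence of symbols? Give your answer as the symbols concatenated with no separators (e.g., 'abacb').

Bit 0: prefix='0' (no match yet)
Bit 1: prefix='01' (no match yet)
Bit 2: prefix='010' -> emit 'l', reset
Bit 3: prefix='0' (no match yet)
Bit 4: prefix='00' -> emit 'p', reset
Bit 5: prefix='0' (no match yet)
Bit 6: prefix='01' (no match yet)
Bit 7: prefix='010' -> emit 'l', reset
Bit 8: prefix='0' (no match yet)
Bit 9: prefix='01' (no match yet)
Bit 10: prefix='011' (no match yet)
Bit 11: prefix='0110' -> emit 'h', reset
Bit 12: prefix='1' -> emit 'm', reset
Bit 13: prefix='1' -> emit 'm', reset

Answer: lplhmm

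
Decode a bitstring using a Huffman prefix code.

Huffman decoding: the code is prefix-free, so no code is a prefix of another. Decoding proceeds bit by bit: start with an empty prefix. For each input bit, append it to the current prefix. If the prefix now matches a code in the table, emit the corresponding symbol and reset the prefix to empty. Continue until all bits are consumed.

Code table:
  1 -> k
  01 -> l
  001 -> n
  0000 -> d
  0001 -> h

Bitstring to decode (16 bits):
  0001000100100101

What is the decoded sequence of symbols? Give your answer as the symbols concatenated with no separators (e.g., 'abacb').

Bit 0: prefix='0' (no match yet)
Bit 1: prefix='00' (no match yet)
Bit 2: prefix='000' (no match yet)
Bit 3: prefix='0001' -> emit 'h', reset
Bit 4: prefix='0' (no match yet)
Bit 5: prefix='00' (no match yet)
Bit 6: prefix='000' (no match yet)
Bit 7: prefix='0001' -> emit 'h', reset
Bit 8: prefix='0' (no match yet)
Bit 9: prefix='00' (no match yet)
Bit 10: prefix='001' -> emit 'n', reset
Bit 11: prefix='0' (no match yet)
Bit 12: prefix='00' (no match yet)
Bit 13: prefix='001' -> emit 'n', reset
Bit 14: prefix='0' (no match yet)
Bit 15: prefix='01' -> emit 'l', reset

Answer: hhnnl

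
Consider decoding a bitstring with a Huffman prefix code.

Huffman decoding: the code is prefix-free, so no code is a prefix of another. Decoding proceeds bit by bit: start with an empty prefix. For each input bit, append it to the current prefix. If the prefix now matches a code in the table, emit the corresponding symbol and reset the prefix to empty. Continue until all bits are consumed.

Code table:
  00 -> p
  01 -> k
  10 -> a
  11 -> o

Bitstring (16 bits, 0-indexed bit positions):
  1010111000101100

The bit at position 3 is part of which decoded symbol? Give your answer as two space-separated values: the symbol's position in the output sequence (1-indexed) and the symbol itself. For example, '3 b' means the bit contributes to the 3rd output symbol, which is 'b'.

Answer: 2 a

Derivation:
Bit 0: prefix='1' (no match yet)
Bit 1: prefix='10' -> emit 'a', reset
Bit 2: prefix='1' (no match yet)
Bit 3: prefix='10' -> emit 'a', reset
Bit 4: prefix='1' (no match yet)
Bit 5: prefix='11' -> emit 'o', reset
Bit 6: prefix='1' (no match yet)
Bit 7: prefix='10' -> emit 'a', reset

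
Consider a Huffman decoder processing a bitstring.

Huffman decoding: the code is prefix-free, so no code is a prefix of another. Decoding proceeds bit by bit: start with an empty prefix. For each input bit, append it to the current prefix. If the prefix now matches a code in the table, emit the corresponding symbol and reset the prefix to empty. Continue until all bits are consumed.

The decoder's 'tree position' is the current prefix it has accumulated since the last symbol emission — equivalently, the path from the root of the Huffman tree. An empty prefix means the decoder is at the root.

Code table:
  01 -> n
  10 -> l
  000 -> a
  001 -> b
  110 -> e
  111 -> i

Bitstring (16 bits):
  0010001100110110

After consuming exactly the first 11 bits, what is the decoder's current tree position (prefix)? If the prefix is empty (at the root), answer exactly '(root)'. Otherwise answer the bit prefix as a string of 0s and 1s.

Answer: (root)

Derivation:
Bit 0: prefix='0' (no match yet)
Bit 1: prefix='00' (no match yet)
Bit 2: prefix='001' -> emit 'b', reset
Bit 3: prefix='0' (no match yet)
Bit 4: prefix='00' (no match yet)
Bit 5: prefix='000' -> emit 'a', reset
Bit 6: prefix='1' (no match yet)
Bit 7: prefix='11' (no match yet)
Bit 8: prefix='110' -> emit 'e', reset
Bit 9: prefix='0' (no match yet)
Bit 10: prefix='01' -> emit 'n', reset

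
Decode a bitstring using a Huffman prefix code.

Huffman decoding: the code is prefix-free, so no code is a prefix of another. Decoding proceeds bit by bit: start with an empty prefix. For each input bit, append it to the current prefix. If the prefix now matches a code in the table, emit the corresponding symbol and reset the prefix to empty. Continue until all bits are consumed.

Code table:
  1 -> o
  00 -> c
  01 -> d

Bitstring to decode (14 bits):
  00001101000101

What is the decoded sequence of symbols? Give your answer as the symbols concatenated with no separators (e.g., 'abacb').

Answer: ccoodcdd

Derivation:
Bit 0: prefix='0' (no match yet)
Bit 1: prefix='00' -> emit 'c', reset
Bit 2: prefix='0' (no match yet)
Bit 3: prefix='00' -> emit 'c', reset
Bit 4: prefix='1' -> emit 'o', reset
Bit 5: prefix='1' -> emit 'o', reset
Bit 6: prefix='0' (no match yet)
Bit 7: prefix='01' -> emit 'd', reset
Bit 8: prefix='0' (no match yet)
Bit 9: prefix='00' -> emit 'c', reset
Bit 10: prefix='0' (no match yet)
Bit 11: prefix='01' -> emit 'd', reset
Bit 12: prefix='0' (no match yet)
Bit 13: prefix='01' -> emit 'd', reset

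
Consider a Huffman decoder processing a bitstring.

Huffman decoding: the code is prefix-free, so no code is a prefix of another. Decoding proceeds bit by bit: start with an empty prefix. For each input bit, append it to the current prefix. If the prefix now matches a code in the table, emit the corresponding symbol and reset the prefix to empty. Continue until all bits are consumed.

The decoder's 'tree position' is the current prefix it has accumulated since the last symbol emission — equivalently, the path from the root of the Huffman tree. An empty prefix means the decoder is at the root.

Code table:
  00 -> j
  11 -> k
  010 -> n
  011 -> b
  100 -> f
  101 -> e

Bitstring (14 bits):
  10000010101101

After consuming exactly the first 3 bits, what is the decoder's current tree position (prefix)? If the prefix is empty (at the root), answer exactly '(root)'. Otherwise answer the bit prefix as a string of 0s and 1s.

Bit 0: prefix='1' (no match yet)
Bit 1: prefix='10' (no match yet)
Bit 2: prefix='100' -> emit 'f', reset

Answer: (root)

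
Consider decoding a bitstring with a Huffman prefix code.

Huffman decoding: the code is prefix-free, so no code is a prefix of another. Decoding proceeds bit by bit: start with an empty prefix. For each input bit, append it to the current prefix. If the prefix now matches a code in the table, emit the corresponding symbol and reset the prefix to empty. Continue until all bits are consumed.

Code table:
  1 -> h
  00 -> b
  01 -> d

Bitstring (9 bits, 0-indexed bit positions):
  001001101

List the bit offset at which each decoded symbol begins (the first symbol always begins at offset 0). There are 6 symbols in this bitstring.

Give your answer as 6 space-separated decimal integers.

Bit 0: prefix='0' (no match yet)
Bit 1: prefix='00' -> emit 'b', reset
Bit 2: prefix='1' -> emit 'h', reset
Bit 3: prefix='0' (no match yet)
Bit 4: prefix='00' -> emit 'b', reset
Bit 5: prefix='1' -> emit 'h', reset
Bit 6: prefix='1' -> emit 'h', reset
Bit 7: prefix='0' (no match yet)
Bit 8: prefix='01' -> emit 'd', reset

Answer: 0 2 3 5 6 7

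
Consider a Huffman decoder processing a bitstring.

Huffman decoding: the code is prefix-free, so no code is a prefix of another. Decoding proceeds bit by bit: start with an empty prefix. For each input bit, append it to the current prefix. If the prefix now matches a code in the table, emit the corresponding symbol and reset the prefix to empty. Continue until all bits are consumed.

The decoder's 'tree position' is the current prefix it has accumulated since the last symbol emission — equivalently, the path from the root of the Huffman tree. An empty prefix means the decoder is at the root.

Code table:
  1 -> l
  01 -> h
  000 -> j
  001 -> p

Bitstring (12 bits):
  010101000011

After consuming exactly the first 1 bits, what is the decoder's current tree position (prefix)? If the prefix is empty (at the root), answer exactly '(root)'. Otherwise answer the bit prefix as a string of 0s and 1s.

Answer: 0

Derivation:
Bit 0: prefix='0' (no match yet)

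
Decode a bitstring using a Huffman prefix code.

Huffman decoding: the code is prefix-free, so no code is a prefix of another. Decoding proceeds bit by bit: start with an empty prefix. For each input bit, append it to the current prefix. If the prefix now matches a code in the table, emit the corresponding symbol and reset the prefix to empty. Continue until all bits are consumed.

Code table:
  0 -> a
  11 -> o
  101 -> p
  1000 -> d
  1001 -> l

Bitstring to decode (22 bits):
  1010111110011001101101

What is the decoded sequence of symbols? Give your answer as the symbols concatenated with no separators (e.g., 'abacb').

Answer: paoollpp

Derivation:
Bit 0: prefix='1' (no match yet)
Bit 1: prefix='10' (no match yet)
Bit 2: prefix='101' -> emit 'p', reset
Bit 3: prefix='0' -> emit 'a', reset
Bit 4: prefix='1' (no match yet)
Bit 5: prefix='11' -> emit 'o', reset
Bit 6: prefix='1' (no match yet)
Bit 7: prefix='11' -> emit 'o', reset
Bit 8: prefix='1' (no match yet)
Bit 9: prefix='10' (no match yet)
Bit 10: prefix='100' (no match yet)
Bit 11: prefix='1001' -> emit 'l', reset
Bit 12: prefix='1' (no match yet)
Bit 13: prefix='10' (no match yet)
Bit 14: prefix='100' (no match yet)
Bit 15: prefix='1001' -> emit 'l', reset
Bit 16: prefix='1' (no match yet)
Bit 17: prefix='10' (no match yet)
Bit 18: prefix='101' -> emit 'p', reset
Bit 19: prefix='1' (no match yet)
Bit 20: prefix='10' (no match yet)
Bit 21: prefix='101' -> emit 'p', reset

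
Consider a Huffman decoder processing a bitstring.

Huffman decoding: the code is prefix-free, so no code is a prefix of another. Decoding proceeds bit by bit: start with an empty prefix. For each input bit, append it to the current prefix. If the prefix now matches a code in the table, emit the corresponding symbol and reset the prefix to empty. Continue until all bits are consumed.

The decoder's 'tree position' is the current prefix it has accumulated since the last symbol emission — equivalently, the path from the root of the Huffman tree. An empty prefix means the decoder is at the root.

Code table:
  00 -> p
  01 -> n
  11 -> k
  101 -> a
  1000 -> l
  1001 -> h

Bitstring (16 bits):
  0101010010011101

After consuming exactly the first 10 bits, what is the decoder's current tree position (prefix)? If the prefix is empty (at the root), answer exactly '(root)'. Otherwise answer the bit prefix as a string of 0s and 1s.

Answer: 10

Derivation:
Bit 0: prefix='0' (no match yet)
Bit 1: prefix='01' -> emit 'n', reset
Bit 2: prefix='0' (no match yet)
Bit 3: prefix='01' -> emit 'n', reset
Bit 4: prefix='0' (no match yet)
Bit 5: prefix='01' -> emit 'n', reset
Bit 6: prefix='0' (no match yet)
Bit 7: prefix='00' -> emit 'p', reset
Bit 8: prefix='1' (no match yet)
Bit 9: prefix='10' (no match yet)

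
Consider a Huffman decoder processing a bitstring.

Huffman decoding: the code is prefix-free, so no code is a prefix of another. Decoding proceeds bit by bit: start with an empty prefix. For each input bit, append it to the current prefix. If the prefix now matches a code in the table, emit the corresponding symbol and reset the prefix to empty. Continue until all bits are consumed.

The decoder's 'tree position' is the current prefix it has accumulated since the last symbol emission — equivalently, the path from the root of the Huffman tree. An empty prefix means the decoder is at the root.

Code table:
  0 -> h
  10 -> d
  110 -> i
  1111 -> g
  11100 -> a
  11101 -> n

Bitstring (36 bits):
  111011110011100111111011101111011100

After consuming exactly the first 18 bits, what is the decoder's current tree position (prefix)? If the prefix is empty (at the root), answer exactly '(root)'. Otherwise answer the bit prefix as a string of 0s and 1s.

Bit 0: prefix='1' (no match yet)
Bit 1: prefix='11' (no match yet)
Bit 2: prefix='111' (no match yet)
Bit 3: prefix='1110' (no match yet)
Bit 4: prefix='11101' -> emit 'n', reset
Bit 5: prefix='1' (no match yet)
Bit 6: prefix='11' (no match yet)
Bit 7: prefix='111' (no match yet)
Bit 8: prefix='1110' (no match yet)
Bit 9: prefix='11100' -> emit 'a', reset
Bit 10: prefix='1' (no match yet)
Bit 11: prefix='11' (no match yet)
Bit 12: prefix='111' (no match yet)
Bit 13: prefix='1110' (no match yet)
Bit 14: prefix='11100' -> emit 'a', reset
Bit 15: prefix='1' (no match yet)
Bit 16: prefix='11' (no match yet)
Bit 17: prefix='111' (no match yet)

Answer: 111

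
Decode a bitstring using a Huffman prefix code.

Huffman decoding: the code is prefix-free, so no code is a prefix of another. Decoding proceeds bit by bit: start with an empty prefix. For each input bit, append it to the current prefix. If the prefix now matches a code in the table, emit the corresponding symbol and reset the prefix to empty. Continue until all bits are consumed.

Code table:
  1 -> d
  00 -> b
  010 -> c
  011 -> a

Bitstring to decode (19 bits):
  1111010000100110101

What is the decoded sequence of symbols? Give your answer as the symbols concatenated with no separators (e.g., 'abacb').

Bit 0: prefix='1' -> emit 'd', reset
Bit 1: prefix='1' -> emit 'd', reset
Bit 2: prefix='1' -> emit 'd', reset
Bit 3: prefix='1' -> emit 'd', reset
Bit 4: prefix='0' (no match yet)
Bit 5: prefix='01' (no match yet)
Bit 6: prefix='010' -> emit 'c', reset
Bit 7: prefix='0' (no match yet)
Bit 8: prefix='00' -> emit 'b', reset
Bit 9: prefix='0' (no match yet)
Bit 10: prefix='01' (no match yet)
Bit 11: prefix='010' -> emit 'c', reset
Bit 12: prefix='0' (no match yet)
Bit 13: prefix='01' (no match yet)
Bit 14: prefix='011' -> emit 'a', reset
Bit 15: prefix='0' (no match yet)
Bit 16: prefix='01' (no match yet)
Bit 17: prefix='010' -> emit 'c', reset
Bit 18: prefix='1' -> emit 'd', reset

Answer: ddddcbcacd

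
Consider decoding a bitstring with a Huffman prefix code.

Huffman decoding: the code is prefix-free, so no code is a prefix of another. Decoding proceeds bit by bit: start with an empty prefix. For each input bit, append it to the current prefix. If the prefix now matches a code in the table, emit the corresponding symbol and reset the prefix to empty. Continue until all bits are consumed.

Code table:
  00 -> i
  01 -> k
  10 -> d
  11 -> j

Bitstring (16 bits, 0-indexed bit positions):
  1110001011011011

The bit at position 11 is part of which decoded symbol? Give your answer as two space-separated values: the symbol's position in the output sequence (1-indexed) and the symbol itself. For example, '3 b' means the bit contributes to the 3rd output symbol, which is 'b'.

Bit 0: prefix='1' (no match yet)
Bit 1: prefix='11' -> emit 'j', reset
Bit 2: prefix='1' (no match yet)
Bit 3: prefix='10' -> emit 'd', reset
Bit 4: prefix='0' (no match yet)
Bit 5: prefix='00' -> emit 'i', reset
Bit 6: prefix='1' (no match yet)
Bit 7: prefix='10' -> emit 'd', reset
Bit 8: prefix='1' (no match yet)
Bit 9: prefix='11' -> emit 'j', reset
Bit 10: prefix='0' (no match yet)
Bit 11: prefix='01' -> emit 'k', reset
Bit 12: prefix='1' (no match yet)
Bit 13: prefix='10' -> emit 'd', reset
Bit 14: prefix='1' (no match yet)
Bit 15: prefix='11' -> emit 'j', reset

Answer: 6 k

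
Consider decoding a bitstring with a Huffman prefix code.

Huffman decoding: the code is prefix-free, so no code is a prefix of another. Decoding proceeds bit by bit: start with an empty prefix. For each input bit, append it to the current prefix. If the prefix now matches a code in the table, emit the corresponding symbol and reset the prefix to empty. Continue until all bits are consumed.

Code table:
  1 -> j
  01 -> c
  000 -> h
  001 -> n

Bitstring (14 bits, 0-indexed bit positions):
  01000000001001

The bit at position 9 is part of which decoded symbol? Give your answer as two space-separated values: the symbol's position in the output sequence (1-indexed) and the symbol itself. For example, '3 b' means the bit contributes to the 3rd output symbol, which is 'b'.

Answer: 4 n

Derivation:
Bit 0: prefix='0' (no match yet)
Bit 1: prefix='01' -> emit 'c', reset
Bit 2: prefix='0' (no match yet)
Bit 3: prefix='00' (no match yet)
Bit 4: prefix='000' -> emit 'h', reset
Bit 5: prefix='0' (no match yet)
Bit 6: prefix='00' (no match yet)
Bit 7: prefix='000' -> emit 'h', reset
Bit 8: prefix='0' (no match yet)
Bit 9: prefix='00' (no match yet)
Bit 10: prefix='001' -> emit 'n', reset
Bit 11: prefix='0' (no match yet)
Bit 12: prefix='00' (no match yet)
Bit 13: prefix='001' -> emit 'n', reset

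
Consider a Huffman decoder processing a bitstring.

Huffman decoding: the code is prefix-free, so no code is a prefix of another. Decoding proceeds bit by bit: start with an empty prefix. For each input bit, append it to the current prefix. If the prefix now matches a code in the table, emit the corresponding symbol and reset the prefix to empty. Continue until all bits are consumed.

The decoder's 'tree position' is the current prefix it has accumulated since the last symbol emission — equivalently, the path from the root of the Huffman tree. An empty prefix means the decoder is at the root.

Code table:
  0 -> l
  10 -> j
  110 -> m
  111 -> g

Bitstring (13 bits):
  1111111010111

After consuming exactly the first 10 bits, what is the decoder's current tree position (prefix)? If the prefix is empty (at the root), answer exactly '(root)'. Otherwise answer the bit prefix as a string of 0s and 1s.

Bit 0: prefix='1' (no match yet)
Bit 1: prefix='11' (no match yet)
Bit 2: prefix='111' -> emit 'g', reset
Bit 3: prefix='1' (no match yet)
Bit 4: prefix='11' (no match yet)
Bit 5: prefix='111' -> emit 'g', reset
Bit 6: prefix='1' (no match yet)
Bit 7: prefix='10' -> emit 'j', reset
Bit 8: prefix='1' (no match yet)
Bit 9: prefix='10' -> emit 'j', reset

Answer: (root)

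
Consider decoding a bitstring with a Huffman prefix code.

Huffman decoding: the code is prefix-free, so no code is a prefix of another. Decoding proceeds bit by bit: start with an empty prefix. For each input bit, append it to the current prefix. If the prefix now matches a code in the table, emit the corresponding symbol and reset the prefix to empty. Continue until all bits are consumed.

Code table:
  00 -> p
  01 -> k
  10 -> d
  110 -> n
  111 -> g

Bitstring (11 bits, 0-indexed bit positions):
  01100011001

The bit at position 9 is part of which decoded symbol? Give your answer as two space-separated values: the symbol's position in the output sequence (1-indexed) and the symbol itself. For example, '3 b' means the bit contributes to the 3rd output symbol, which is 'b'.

Answer: 5 k

Derivation:
Bit 0: prefix='0' (no match yet)
Bit 1: prefix='01' -> emit 'k', reset
Bit 2: prefix='1' (no match yet)
Bit 3: prefix='10' -> emit 'd', reset
Bit 4: prefix='0' (no match yet)
Bit 5: prefix='00' -> emit 'p', reset
Bit 6: prefix='1' (no match yet)
Bit 7: prefix='11' (no match yet)
Bit 8: prefix='110' -> emit 'n', reset
Bit 9: prefix='0' (no match yet)
Bit 10: prefix='01' -> emit 'k', reset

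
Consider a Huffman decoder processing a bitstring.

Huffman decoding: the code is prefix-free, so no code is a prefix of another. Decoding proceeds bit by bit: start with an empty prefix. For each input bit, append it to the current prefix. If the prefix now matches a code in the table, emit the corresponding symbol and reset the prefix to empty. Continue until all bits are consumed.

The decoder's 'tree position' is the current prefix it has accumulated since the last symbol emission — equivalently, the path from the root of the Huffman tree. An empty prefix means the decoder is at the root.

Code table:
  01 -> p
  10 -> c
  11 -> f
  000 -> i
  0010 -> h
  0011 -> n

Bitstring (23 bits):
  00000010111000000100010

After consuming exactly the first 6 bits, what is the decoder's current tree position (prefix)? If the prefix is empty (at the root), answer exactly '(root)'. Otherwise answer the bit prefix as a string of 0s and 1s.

Bit 0: prefix='0' (no match yet)
Bit 1: prefix='00' (no match yet)
Bit 2: prefix='000' -> emit 'i', reset
Bit 3: prefix='0' (no match yet)
Bit 4: prefix='00' (no match yet)
Bit 5: prefix='000' -> emit 'i', reset

Answer: (root)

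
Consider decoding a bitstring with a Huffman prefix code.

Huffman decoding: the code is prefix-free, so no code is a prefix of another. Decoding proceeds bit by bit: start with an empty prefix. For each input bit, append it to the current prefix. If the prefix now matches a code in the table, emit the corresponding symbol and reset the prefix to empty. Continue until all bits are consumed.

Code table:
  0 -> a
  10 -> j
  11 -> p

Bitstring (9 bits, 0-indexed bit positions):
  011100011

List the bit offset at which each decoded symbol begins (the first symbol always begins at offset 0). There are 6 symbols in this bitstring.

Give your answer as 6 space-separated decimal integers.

Answer: 0 1 3 5 6 7

Derivation:
Bit 0: prefix='0' -> emit 'a', reset
Bit 1: prefix='1' (no match yet)
Bit 2: prefix='11' -> emit 'p', reset
Bit 3: prefix='1' (no match yet)
Bit 4: prefix='10' -> emit 'j', reset
Bit 5: prefix='0' -> emit 'a', reset
Bit 6: prefix='0' -> emit 'a', reset
Bit 7: prefix='1' (no match yet)
Bit 8: prefix='11' -> emit 'p', reset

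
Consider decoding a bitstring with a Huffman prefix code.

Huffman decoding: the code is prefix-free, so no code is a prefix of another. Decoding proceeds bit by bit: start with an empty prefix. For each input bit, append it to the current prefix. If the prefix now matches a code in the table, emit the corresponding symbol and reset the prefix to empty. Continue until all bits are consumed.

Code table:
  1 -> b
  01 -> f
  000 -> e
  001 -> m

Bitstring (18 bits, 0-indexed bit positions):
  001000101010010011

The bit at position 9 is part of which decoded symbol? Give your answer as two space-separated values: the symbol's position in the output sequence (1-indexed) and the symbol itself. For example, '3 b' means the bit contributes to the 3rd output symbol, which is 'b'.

Answer: 5 f

Derivation:
Bit 0: prefix='0' (no match yet)
Bit 1: prefix='00' (no match yet)
Bit 2: prefix='001' -> emit 'm', reset
Bit 3: prefix='0' (no match yet)
Bit 4: prefix='00' (no match yet)
Bit 5: prefix='000' -> emit 'e', reset
Bit 6: prefix='1' -> emit 'b', reset
Bit 7: prefix='0' (no match yet)
Bit 8: prefix='01' -> emit 'f', reset
Bit 9: prefix='0' (no match yet)
Bit 10: prefix='01' -> emit 'f', reset
Bit 11: prefix='0' (no match yet)
Bit 12: prefix='00' (no match yet)
Bit 13: prefix='001' -> emit 'm', reset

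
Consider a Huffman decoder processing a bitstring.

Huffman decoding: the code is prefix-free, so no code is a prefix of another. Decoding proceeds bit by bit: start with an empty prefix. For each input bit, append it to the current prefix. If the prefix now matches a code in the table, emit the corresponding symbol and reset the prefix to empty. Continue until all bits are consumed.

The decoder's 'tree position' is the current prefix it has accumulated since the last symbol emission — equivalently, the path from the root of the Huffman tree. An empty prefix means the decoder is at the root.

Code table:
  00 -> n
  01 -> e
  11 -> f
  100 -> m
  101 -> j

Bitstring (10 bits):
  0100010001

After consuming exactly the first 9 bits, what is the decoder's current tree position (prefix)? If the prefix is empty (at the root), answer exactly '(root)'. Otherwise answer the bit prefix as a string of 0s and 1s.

Bit 0: prefix='0' (no match yet)
Bit 1: prefix='01' -> emit 'e', reset
Bit 2: prefix='0' (no match yet)
Bit 3: prefix='00' -> emit 'n', reset
Bit 4: prefix='0' (no match yet)
Bit 5: prefix='01' -> emit 'e', reset
Bit 6: prefix='0' (no match yet)
Bit 7: prefix='00' -> emit 'n', reset
Bit 8: prefix='0' (no match yet)

Answer: 0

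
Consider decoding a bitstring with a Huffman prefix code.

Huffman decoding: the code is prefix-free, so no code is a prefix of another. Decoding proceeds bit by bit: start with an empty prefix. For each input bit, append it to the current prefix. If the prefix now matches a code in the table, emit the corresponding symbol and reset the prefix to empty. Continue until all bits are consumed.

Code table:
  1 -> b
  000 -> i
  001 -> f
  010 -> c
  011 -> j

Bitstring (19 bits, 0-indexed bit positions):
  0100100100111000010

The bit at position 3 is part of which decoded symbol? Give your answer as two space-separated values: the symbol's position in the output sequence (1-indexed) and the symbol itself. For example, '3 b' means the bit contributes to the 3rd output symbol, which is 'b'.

Bit 0: prefix='0' (no match yet)
Bit 1: prefix='01' (no match yet)
Bit 2: prefix='010' -> emit 'c', reset
Bit 3: prefix='0' (no match yet)
Bit 4: prefix='01' (no match yet)
Bit 5: prefix='010' -> emit 'c', reset
Bit 6: prefix='0' (no match yet)
Bit 7: prefix='01' (no match yet)

Answer: 2 c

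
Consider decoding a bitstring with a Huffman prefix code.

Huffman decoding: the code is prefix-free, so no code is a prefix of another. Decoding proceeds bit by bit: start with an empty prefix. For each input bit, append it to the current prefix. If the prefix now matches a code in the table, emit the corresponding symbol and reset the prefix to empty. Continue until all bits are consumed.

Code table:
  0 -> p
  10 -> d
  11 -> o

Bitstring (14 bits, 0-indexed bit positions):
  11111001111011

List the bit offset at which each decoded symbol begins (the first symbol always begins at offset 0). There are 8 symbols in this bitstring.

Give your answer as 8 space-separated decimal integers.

Answer: 0 2 4 6 7 9 11 12

Derivation:
Bit 0: prefix='1' (no match yet)
Bit 1: prefix='11' -> emit 'o', reset
Bit 2: prefix='1' (no match yet)
Bit 3: prefix='11' -> emit 'o', reset
Bit 4: prefix='1' (no match yet)
Bit 5: prefix='10' -> emit 'd', reset
Bit 6: prefix='0' -> emit 'p', reset
Bit 7: prefix='1' (no match yet)
Bit 8: prefix='11' -> emit 'o', reset
Bit 9: prefix='1' (no match yet)
Bit 10: prefix='11' -> emit 'o', reset
Bit 11: prefix='0' -> emit 'p', reset
Bit 12: prefix='1' (no match yet)
Bit 13: prefix='11' -> emit 'o', reset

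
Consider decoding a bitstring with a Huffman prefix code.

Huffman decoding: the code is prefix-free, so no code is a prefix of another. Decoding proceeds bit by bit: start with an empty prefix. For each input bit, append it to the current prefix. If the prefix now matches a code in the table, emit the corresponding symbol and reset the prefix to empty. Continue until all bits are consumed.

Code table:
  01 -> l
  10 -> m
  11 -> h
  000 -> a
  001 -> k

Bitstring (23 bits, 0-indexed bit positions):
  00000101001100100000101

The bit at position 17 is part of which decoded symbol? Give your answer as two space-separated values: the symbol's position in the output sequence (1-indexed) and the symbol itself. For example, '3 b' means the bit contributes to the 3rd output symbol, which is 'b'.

Bit 0: prefix='0' (no match yet)
Bit 1: prefix='00' (no match yet)
Bit 2: prefix='000' -> emit 'a', reset
Bit 3: prefix='0' (no match yet)
Bit 4: prefix='00' (no match yet)
Bit 5: prefix='001' -> emit 'k', reset
Bit 6: prefix='0' (no match yet)
Bit 7: prefix='01' -> emit 'l', reset
Bit 8: prefix='0' (no match yet)
Bit 9: prefix='00' (no match yet)
Bit 10: prefix='001' -> emit 'k', reset
Bit 11: prefix='1' (no match yet)
Bit 12: prefix='10' -> emit 'm', reset
Bit 13: prefix='0' (no match yet)
Bit 14: prefix='01' -> emit 'l', reset
Bit 15: prefix='0' (no match yet)
Bit 16: prefix='00' (no match yet)
Bit 17: prefix='000' -> emit 'a', reset
Bit 18: prefix='0' (no match yet)
Bit 19: prefix='00' (no match yet)
Bit 20: prefix='001' -> emit 'k', reset
Bit 21: prefix='0' (no match yet)

Answer: 7 a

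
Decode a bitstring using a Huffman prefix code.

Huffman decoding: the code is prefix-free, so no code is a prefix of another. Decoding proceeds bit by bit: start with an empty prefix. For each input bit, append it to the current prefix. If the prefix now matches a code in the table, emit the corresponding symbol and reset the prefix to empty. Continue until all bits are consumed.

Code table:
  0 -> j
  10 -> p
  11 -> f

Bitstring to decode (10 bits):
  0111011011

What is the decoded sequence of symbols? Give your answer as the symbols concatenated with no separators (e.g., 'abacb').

Bit 0: prefix='0' -> emit 'j', reset
Bit 1: prefix='1' (no match yet)
Bit 2: prefix='11' -> emit 'f', reset
Bit 3: prefix='1' (no match yet)
Bit 4: prefix='10' -> emit 'p', reset
Bit 5: prefix='1' (no match yet)
Bit 6: prefix='11' -> emit 'f', reset
Bit 7: prefix='0' -> emit 'j', reset
Bit 8: prefix='1' (no match yet)
Bit 9: prefix='11' -> emit 'f', reset

Answer: jfpfjf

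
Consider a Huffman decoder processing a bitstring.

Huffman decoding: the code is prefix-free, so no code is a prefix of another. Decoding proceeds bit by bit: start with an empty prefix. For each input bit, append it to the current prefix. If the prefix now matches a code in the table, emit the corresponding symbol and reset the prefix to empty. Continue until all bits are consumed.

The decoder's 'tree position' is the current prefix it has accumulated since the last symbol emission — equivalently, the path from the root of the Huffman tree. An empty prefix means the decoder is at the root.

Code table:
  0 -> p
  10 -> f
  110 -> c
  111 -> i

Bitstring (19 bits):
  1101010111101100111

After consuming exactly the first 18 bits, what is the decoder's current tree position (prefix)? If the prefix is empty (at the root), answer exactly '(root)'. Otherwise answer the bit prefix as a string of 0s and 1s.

Bit 0: prefix='1' (no match yet)
Bit 1: prefix='11' (no match yet)
Bit 2: prefix='110' -> emit 'c', reset
Bit 3: prefix='1' (no match yet)
Bit 4: prefix='10' -> emit 'f', reset
Bit 5: prefix='1' (no match yet)
Bit 6: prefix='10' -> emit 'f', reset
Bit 7: prefix='1' (no match yet)
Bit 8: prefix='11' (no match yet)
Bit 9: prefix='111' -> emit 'i', reset
Bit 10: prefix='1' (no match yet)
Bit 11: prefix='10' -> emit 'f', reset
Bit 12: prefix='1' (no match yet)
Bit 13: prefix='11' (no match yet)
Bit 14: prefix='110' -> emit 'c', reset
Bit 15: prefix='0' -> emit 'p', reset
Bit 16: prefix='1' (no match yet)
Bit 17: prefix='11' (no match yet)

Answer: 11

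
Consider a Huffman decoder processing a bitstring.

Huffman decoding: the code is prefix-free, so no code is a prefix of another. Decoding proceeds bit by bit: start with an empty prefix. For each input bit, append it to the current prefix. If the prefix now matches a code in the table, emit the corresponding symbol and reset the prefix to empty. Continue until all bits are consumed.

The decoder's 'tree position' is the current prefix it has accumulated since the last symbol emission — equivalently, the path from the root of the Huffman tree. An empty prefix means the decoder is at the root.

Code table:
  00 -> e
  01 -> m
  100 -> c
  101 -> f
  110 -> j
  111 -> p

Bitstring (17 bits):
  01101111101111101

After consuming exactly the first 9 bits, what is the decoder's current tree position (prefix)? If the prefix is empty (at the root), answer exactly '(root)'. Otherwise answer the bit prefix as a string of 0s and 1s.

Answer: 1

Derivation:
Bit 0: prefix='0' (no match yet)
Bit 1: prefix='01' -> emit 'm', reset
Bit 2: prefix='1' (no match yet)
Bit 3: prefix='10' (no match yet)
Bit 4: prefix='101' -> emit 'f', reset
Bit 5: prefix='1' (no match yet)
Bit 6: prefix='11' (no match yet)
Bit 7: prefix='111' -> emit 'p', reset
Bit 8: prefix='1' (no match yet)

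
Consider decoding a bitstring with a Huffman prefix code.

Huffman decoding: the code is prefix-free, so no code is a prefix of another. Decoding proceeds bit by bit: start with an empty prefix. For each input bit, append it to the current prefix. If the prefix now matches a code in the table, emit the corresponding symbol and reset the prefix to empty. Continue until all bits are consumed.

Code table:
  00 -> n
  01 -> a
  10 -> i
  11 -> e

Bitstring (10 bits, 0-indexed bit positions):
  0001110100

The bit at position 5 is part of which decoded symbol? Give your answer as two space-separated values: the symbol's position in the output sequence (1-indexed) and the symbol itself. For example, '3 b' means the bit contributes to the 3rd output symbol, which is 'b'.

Bit 0: prefix='0' (no match yet)
Bit 1: prefix='00' -> emit 'n', reset
Bit 2: prefix='0' (no match yet)
Bit 3: prefix='01' -> emit 'a', reset
Bit 4: prefix='1' (no match yet)
Bit 5: prefix='11' -> emit 'e', reset
Bit 6: prefix='0' (no match yet)
Bit 7: prefix='01' -> emit 'a', reset
Bit 8: prefix='0' (no match yet)
Bit 9: prefix='00' -> emit 'n', reset

Answer: 3 e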